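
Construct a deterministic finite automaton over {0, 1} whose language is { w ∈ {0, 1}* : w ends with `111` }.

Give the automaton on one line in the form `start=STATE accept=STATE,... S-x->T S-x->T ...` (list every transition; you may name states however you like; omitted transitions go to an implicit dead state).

start=S0 accept=S3 S0-0->S0 S0-1->S1 S1-0->S0 S1-1->S2 S2-0->S0 S2-1->S3 S3-0->S0 S3-1->S3

Let each state record the length of the longest suffix of the input read so far that is also a prefix of `111`. S1 means the last symbol is `1`; S2 means the last 2 symbols are `11`; S3 means the last 3 symbols are `111`. Accept only at S3, where the string currently ends in `111`.
With 4 states:
        0   1  
>  S0   S0  S1 
   S1   S0  S2 
   S2   S0  S3 
 * S3   S0  S3 
(> = start, * = accepting)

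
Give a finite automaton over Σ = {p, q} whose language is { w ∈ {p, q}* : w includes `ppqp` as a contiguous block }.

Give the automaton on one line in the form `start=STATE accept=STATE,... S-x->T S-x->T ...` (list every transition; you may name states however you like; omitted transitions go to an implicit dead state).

start=S0 accept=S4 S0-p->S1 S0-q->S0 S1-p->S2 S1-q->S0 S2-p->S2 S2-q->S3 S3-p->S4 S3-q->S0 S4-p->S4 S4-q->S4

Track how much of `ppqp` has been matched so far: state S0 is no progress, S4 is the absorbing accept state reached once `ppqp` has occurred. Intermediate states record partial matches; on a mismatch, fall back to the longest reusable overlap.
5 states suffice.
        p   q  
>  S0   S1  S0 
   S1   S2  S0 
   S2   S2  S3 
   S3   S4  S0 
 * S4   S4  S4 
(> = start, * = accepting)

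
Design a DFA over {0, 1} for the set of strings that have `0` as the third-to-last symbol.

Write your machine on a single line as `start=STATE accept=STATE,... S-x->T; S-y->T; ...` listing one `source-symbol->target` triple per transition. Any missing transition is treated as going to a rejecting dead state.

Because acceptance depends on a position counted from the end, the machine has to buffer the most recent 3 symbols. Make each state the string of the last up-to-3 symbols read; on input `x` shift the window left and append `x`. Accept when the buffered window has length 3 and begins with `0`.
          0    1  
>  S0     S1   S2 
   S1     S3   S4 
   S2     S5   S6 
   S3     S7   S8 
   S4     S9  S10 
   S5    S11  S12 
   S6    S13  S14 
 * S7     S7   S8 
 * S8     S9  S10 
 * S9    S11  S12 
 * S10   S13  S14 
   S11    S7   S8 
   S12    S9  S10 
   S13   S11  S12 
   S14   S13  S14 
(> = start, * = accepting)

start=S0; accept=S7,S8,S9,S10; S0-0->S1; S0-1->S2; S1-0->S3; S1-1->S4; S2-0->S5; S2-1->S6; S3-0->S7; S3-1->S8; S4-0->S9; S4-1->S10; S5-0->S11; S5-1->S12; S6-0->S13; S6-1->S14; S7-0->S7; S7-1->S8; S8-0->S9; S8-1->S10; S9-0->S11; S9-1->S12; S10-0->S13; S10-1->S14; S11-0->S7; S11-1->S8; S12-0->S9; S12-1->S10; S13-0->S11; S13-1->S12; S14-0->S13; S14-1->S14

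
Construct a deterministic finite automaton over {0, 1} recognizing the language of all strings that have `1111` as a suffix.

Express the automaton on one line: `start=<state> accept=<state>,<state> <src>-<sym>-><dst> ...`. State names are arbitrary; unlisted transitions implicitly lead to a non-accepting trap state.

start=q0 accept=q4 q0-0->q0 q0-1->q1 q1-0->q0 q1-1->q2 q2-0->q0 q2-1->q3 q3-0->q0 q3-1->q4 q4-0->q0 q4-1->q4

Let each state record the length of the longest suffix of the input read so far that is also a prefix of `1111`. q1 means the last symbol is `1`; q2 means the last 2 symbols are `11`; q3 means the last 3 symbols are `111`; q4 means the last 4 symbols are `1111`. Accept only at q4, where the string currently ends in `1111`.
        0   1  
>  q0   q0  q1 
   q1   q0  q2 
   q2   q0  q3 
   q3   q0  q4 
 * q4   q0  q4 
(> = start, * = accepting)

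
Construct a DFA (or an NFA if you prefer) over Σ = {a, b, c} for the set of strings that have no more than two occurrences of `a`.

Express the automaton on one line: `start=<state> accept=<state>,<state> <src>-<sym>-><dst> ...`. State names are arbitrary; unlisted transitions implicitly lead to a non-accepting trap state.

start=q0 accept=q0,q1,q2 q0-a->q1 q0-b->q0 q0-c->q0 q1-a->q2 q1-b->q1 q1-c->q1 q2-a->q3 q2-b->q2 q2-c->q2 q3-a->q3 q3-b->q3 q3-c->q3

Count `a`s, saturating at 3: states q0 through q2 mean 0 through 2 `a`s seen; q3 means more than 2. Each `a` increments (capped at q3); other symbols loop. Accept from {q0, q1, q2}.
        a   b   c  
>* q0   q1  q0  q0 
 * q1   q2  q1  q1 
 * q2   q3  q2  q2 
   q3   q3  q3  q3 
(> = start, * = accepting)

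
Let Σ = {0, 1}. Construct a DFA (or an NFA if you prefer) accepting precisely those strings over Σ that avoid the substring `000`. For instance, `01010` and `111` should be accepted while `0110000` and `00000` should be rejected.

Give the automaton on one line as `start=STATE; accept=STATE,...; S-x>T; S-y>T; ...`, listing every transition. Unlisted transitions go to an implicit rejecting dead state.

start=A; accept=A,B,C; A-0>B; A-1>A; B-0>C; B-1>A; C-0>D; C-1>A; D-0>D; D-1>D

This is the complement of 'contains `000`'. Use the same substring-matching states — A through D holding how much of `000` has just been matched — but flip the accepting set: everything except the trap D accepts.
4 states suffice.
       0  1 
>* A   B  A 
 * B   C  A 
 * C   D  A 
   D   D  D 
(> = start, * = accepting)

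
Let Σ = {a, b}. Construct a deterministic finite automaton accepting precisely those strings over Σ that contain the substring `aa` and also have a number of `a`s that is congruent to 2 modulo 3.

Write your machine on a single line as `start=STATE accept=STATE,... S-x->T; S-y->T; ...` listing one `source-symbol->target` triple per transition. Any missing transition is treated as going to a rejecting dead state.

Handle the two conditions separately and then intersect. The first has 3 states tracking whether and how much of `aa` has been seen; the second has 3 states tracking the count of `a`s modulo 3. A product state is a pair (one from each), accepting exactly when both do.
9 states suffice.
        a   b  
>  S0   S1  S0 
   S1   S2  S3 
 * S2   S4  S2 
   S3   S5  S3 
   S4   S6  S4 
   S5   S4  S7 
   S6   S2  S6 
   S7   S8  S7 
   S8   S6  S0 
(> = start, * = accepting)

start=S0; accept=S2; S0-a->S1; S0-b->S0; S1-a->S2; S1-b->S3; S2-a->S4; S2-b->S2; S3-a->S5; S3-b->S3; S4-a->S6; S4-b->S4; S5-a->S4; S5-b->S7; S6-a->S2; S6-b->S6; S7-a->S8; S7-b->S7; S8-a->S6; S8-b->S0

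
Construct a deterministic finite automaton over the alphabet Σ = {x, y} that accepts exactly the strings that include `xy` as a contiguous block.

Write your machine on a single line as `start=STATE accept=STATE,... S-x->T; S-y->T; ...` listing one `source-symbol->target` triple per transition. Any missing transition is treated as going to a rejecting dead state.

Track how much of `xy` has been matched so far: state q0 is no progress, q2 is the absorbing accept state reached once `xy` has occurred. Intermediate states record partial matches; on a mismatch, fall back to the longest reusable overlap.
With 3 states:
        x   y  
>  q0   q1  q0 
   q1   q1  q2 
 * q2   q2  q2 
(> = start, * = accepting)

start=q0; accept=q2; q0-x->q1; q0-y->q0; q1-x->q1; q1-y->q2; q2-x->q2; q2-y->q2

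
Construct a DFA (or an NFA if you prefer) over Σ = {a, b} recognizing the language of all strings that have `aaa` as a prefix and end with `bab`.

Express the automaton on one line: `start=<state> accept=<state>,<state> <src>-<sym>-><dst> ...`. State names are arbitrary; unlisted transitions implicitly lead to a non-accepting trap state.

start=s0 accept=s7 s0-a->s1 s0-b->s2 s1-a->s3 s1-b->s2 s2-a->s2 s2-b->s2 s3-a->s4 s3-b->s2 s4-a->s4 s4-b->s5 s5-a->s6 s5-b->s5 s6-a->s4 s6-b->s7 s7-a->s6 s7-b->s5

Handle the two conditions separately and then intersect. The first has 5 states tracking whether the input so far still matches the prefix `aaa`; the second has 4 states tracking how much of the suffix `bab` has currently been matched. A product state is a pair (one from each), accepting exactly when both do. Minimizing collapses redundant product states.
        a   b  
>  s0   s1  s2 
   s1   s3  s2 
   s2   s2  s2 
   s3   s4  s2 
   s4   s4  s5 
   s5   s6  s5 
   s6   s4  s7 
 * s7   s6  s5 
(> = start, * = accepting)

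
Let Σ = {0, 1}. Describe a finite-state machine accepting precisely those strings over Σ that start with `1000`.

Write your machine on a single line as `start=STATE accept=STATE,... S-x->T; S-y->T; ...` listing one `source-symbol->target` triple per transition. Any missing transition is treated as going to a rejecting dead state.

Walk along `1000` while the input agrees: from S0 take `1` to S1, and so on. Any deviation drops to the rejecting sink S5. Once S4 is reached the prefix is confirmed and every continuation is accepted.
        0   1  
>  S0   S5  S1 
   S1   S2  S5 
   S2   S3  S5 
   S3   S4  S5 
 * S4   S4  S4 
   S5   S5  S5 
(> = start, * = accepting)

start=S0; accept=S4; S0-0->S5; S0-1->S1; S1-0->S2; S1-1->S5; S2-0->S3; S2-1->S5; S3-0->S4; S3-1->S5; S4-0->S4; S4-1->S4; S5-0->S5; S5-1->S5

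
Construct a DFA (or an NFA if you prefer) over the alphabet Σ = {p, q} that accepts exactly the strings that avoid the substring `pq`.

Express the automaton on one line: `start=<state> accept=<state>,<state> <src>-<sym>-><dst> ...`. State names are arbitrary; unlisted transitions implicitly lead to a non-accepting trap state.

This is the complement of 'contains `pq`'. Use the same substring-matching states — S0 through S2 holding how much of `pq` has just been matched — but flip the accepting set: everything except the trap S2 accepts.
A 3-state machine:
        p   q  
>* S0   S1  S0 
 * S1   S1  S2 
   S2   S2  S2 
(> = start, * = accepting)

start=S0 accept=S0,S1 S0-p->S1 S0-q->S0 S1-p->S1 S1-q->S2 S2-p->S2 S2-q->S2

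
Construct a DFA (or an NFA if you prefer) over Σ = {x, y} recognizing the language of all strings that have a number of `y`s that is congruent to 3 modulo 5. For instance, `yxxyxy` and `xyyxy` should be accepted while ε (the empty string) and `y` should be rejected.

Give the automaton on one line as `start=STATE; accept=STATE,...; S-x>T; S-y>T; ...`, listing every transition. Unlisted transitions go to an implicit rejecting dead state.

start=q0; accept=q3; q0-x>q0; q0-y>q1; q1-x>q1; q1-y>q2; q2-x>q2; q2-y>q3; q3-x>q3; q3-y>q4; q4-x>q4; q4-y>q0

Keep the running count of `y`s modulo 5: each `y` advances along the cycle q0 → q1 → q2 → q3 → q4 → q0 while other symbols loop. Accept at q3.
        x   y  
>  q0   q0  q1 
   q1   q1  q2 
   q2   q2  q3 
 * q3   q3  q4 
   q4   q4  q0 
(> = start, * = accepting)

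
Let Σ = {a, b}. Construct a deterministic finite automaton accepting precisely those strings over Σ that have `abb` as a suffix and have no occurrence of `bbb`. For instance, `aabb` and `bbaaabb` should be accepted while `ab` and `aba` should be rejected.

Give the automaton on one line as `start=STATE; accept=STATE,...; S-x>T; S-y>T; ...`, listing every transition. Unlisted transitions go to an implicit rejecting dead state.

Handle the two conditions separately and then intersect. The first has 4 states tracking how much of the suffix `abb` has currently been matched; the second has 4 states tracking partial matches of the forbidden pattern `bbb`. A product state is a pair (one from each), accepting exactly when both do.
With 10 states:
        a   b  
>  S0   S1  S2 
   S1   S1  S3 
   S2   S1  S4 
   S3   S1  S5 
   S4   S1  S6 
 * S5   S1  S6 
   S6   S7  S6 
   S7   S7  S8 
   S8   S7  S9 
   S9   S7  S6 
(> = start, * = accepting)

start=S0; accept=S5; S0-a>S1; S0-b>S2; S1-a>S1; S1-b>S3; S2-a>S1; S2-b>S4; S3-a>S1; S3-b>S5; S4-a>S1; S4-b>S6; S5-a>S1; S5-b>S6; S6-a>S7; S6-b>S6; S7-a>S7; S7-b>S8; S8-a>S7; S8-b>S9; S9-a>S7; S9-b>S6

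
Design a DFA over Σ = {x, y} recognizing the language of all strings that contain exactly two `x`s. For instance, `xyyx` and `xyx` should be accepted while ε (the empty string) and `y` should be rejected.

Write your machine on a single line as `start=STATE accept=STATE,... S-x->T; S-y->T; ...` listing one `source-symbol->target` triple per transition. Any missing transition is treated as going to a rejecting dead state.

Count `x`s, saturating at 3: states s0 through s2 mean 0 through 2 `x`s seen; s3 means more than 2. Each `x` increments (capped at s3); other symbols loop. Accept from {s2}.
With 4 states:
        x   y  
>  s0   s1  s0 
   s1   s2  s1 
 * s2   s3  s2 
   s3   s3  s3 
(> = start, * = accepting)

start=s0; accept=s2; s0-x->s1; s0-y->s0; s1-x->s2; s1-y->s1; s2-x->s3; s2-y->s2; s3-x->s3; s3-y->s3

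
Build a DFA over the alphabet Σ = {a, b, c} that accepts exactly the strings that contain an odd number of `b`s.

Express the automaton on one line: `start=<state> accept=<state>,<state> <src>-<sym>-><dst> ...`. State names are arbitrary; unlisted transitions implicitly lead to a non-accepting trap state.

The only thing that matters is how many `b`s have appeared, reduced mod 2. Use one state per residue: q0 for 0, …, q1 for 1. Reading `b` moves to the next residue; anything else stays put. q1 is accepting.
        a   b   c  
>  q0   q0  q1  q0 
 * q1   q1  q0  q1 
(> = start, * = accepting)

start=q0 accept=q1 q0-a->q0 q0-b->q1 q0-c->q0 q1-a->q1 q1-b->q0 q1-c->q1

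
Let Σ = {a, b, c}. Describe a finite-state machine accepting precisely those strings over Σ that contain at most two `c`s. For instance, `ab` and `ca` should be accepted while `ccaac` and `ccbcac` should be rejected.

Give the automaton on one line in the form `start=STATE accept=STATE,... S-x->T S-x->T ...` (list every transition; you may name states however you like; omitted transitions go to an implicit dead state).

Count `c`s, saturating at 3: states S0 through S2 mean 0 through 2 `c`s seen; S3 means more than 2. Each `c` increments (capped at S3); other symbols loop. Accept from {S0, S1, S2}.
A 4-state machine:
        a   b   c  
>* S0   S0  S0  S1 
 * S1   S1  S1  S2 
 * S2   S2  S2  S3 
   S3   S3  S3  S3 
(> = start, * = accepting)

start=S0 accept=S0,S1,S2 S0-a->S0 S0-b->S0 S0-c->S1 S1-a->S1 S1-b->S1 S1-c->S2 S2-a->S2 S2-b->S2 S2-c->S3 S3-a->S3 S3-b->S3 S3-c->S3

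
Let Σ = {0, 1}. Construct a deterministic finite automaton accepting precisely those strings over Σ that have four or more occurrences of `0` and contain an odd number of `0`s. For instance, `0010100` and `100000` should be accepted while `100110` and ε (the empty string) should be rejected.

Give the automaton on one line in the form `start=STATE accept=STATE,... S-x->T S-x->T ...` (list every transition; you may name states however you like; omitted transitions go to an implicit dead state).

Handle the two conditions separately and then intersect. One (6 states) tracks the count of `0`s, saturating at 5; the other (2 states) tracks the count of `0`s modulo 2. Each combined state is a pair, one component from each; accept when both components accept. After merging equivalent states the machine shrinks.
A 6-state machine:
        0   1  
>  s0   s1  s0 
   s1   s2  s1 
   s2   s3  s2 
   s3   s4  s3 
   s4   s5  s4 
 * s5   s4  s5 
(> = start, * = accepting)

start=s0 accept=s5 s0-0->s1 s0-1->s0 s1-0->s2 s1-1->s1 s2-0->s3 s2-1->s2 s3-0->s4 s3-1->s3 s4-0->s5 s4-1->s4 s5-0->s4 s5-1->s5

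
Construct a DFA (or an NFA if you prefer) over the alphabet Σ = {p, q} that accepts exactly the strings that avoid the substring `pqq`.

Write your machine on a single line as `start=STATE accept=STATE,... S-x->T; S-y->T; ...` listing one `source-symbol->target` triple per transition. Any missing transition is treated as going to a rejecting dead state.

This is the complement of 'contains `pqq`'. Use the same substring-matching states — s0 through s3 holding how much of `pqq` has just been matched — but flip the accepting set: everything except the trap s3 accepts.
With 4 states:
        p   q  
>* s0   s1  s0 
 * s1   s1  s2 
 * s2   s1  s3 
   s3   s3  s3 
(> = start, * = accepting)

start=s0; accept=s0,s1,s2; s0-p->s1; s0-q->s0; s1-p->s1; s1-q->s2; s2-p->s1; s2-q->s3; s3-p->s3; s3-q->s3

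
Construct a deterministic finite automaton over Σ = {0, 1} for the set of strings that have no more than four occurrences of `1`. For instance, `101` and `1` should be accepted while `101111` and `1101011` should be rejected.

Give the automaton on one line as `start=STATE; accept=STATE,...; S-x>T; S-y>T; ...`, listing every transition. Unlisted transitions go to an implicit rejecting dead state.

start=q0; accept=q0,q1,q2,q3,q4; q0-0>q0; q0-1>q1; q1-0>q1; q1-1>q2; q2-0>q2; q2-1>q3; q3-0>q3; q3-1>q4; q4-0>q4; q4-1>q5; q5-0>q5; q5-1>q5

Only the number of `1`s matters, and only up to 5. Make a chain q0 → q1 → q2 → q3 → q4 → q5 advanced by each `1` (with q5 absorbing); every other symbol self-loops. The accepting set is {q0, q1, q2, q3, q4}.
A 6-state machine:
        0   1  
>* q0   q0  q1 
 * q1   q1  q2 
 * q2   q2  q3 
 * q3   q3  q4 
 * q4   q4  q5 
   q5   q5  q5 
(> = start, * = accepting)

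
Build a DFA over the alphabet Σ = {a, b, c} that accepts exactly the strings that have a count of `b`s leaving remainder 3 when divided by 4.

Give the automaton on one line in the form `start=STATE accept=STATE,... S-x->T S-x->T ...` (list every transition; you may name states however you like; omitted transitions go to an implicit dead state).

The only thing that matters is how many `b`s have appeared, reduced mod 4. Use one state per residue: s0 for 0, …, s3 for 3. Reading `b` moves to the next residue; anything else stays put. s3 is accepting.
With 4 states:
        a   b   c  
>  s0   s0  s1  s0 
   s1   s1  s2  s1 
   s2   s2  s3  s2 
 * s3   s3  s0  s3 
(> = start, * = accepting)

start=s0 accept=s3 s0-a->s0 s0-b->s1 s0-c->s0 s1-a->s1 s1-b->s2 s1-c->s1 s2-a->s2 s2-b->s3 s2-c->s2 s3-a->s3 s3-b->s0 s3-c->s3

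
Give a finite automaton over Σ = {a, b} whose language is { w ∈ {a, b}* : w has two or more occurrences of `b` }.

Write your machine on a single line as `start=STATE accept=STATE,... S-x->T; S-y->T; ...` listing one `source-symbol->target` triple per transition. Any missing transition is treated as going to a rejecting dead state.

Only the number of `b`s matters, and only up to 3. Make a chain s0 → s1 → s2 → s3 advanced by each `b` (with s3 absorbing); every other symbol self-loops. The accepting set is {s2, s3}.
A 4-state machine:
        a   b  
>  s0   s0  s1 
   s1   s1  s2 
 * s2   s2  s3 
 * s3   s3  s3 
(> = start, * = accepting)

start=s0; accept=s2,s3; s0-a->s0; s0-b->s1; s1-a->s1; s1-b->s2; s2-a->s2; s2-b->s3; s3-a->s3; s3-b->s3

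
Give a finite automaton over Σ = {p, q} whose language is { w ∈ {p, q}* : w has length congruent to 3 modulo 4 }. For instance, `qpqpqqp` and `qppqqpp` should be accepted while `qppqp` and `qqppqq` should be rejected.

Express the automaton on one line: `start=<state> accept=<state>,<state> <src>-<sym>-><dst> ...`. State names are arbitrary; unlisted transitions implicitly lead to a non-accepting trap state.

Only the length mod 4 matters, so use a 4-cycle: from any state, every input symbol moves to the next state, wrapping s3 back to s0. Mark s3 accepting.
A 4-state machine:
        p   q  
>  s0   s1  s1 
   s1   s2  s2 
   s2   s3  s3 
 * s3   s0  s0 
(> = start, * = accepting)

start=s0 accept=s3 s0-p->s1 s0-q->s1 s1-p->s2 s1-q->s2 s2-p->s3 s2-q->s3 s3-p->s0 s3-q->s0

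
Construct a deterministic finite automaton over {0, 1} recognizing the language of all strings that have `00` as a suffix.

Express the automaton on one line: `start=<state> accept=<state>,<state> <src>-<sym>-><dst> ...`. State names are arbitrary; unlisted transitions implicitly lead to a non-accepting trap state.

Let each state record the length of the longest suffix of the input read so far that is also a prefix of `00`. s1 means the last symbol is `0`; s2 means the last 2 symbols are `00`. Accept only at s2, where the string currently ends in `00`.
        0   1  
>  s0   s1  s0 
   s1   s2  s0 
 * s2   s2  s0 
(> = start, * = accepting)

start=s0 accept=s2 s0-0->s1 s0-1->s0 s1-0->s2 s1-1->s0 s2-0->s2 s2-1->s0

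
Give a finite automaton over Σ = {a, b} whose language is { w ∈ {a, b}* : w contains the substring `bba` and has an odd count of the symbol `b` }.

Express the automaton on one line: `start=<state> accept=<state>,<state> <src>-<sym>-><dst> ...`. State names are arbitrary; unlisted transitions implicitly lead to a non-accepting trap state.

Build one automaton per condition and run them in lockstep. The first has 4 states tracking whether and how much of `bba` has been seen; the second has 2 states tracking the count of `b`s modulo 2. A product state is a pair (one from each), accepting exactly when both do.
8 states suffice.
        a   b  
>  q0   q0  q1 
   q1   q2  q3 
   q2   q2  q4 
   q3   q5  q6 
   q4   q0  q6 
   q5   q5  q7 
   q6   q7  q3 
 * q7   q7  q5 
(> = start, * = accepting)

start=q0 accept=q7 q0-a->q0 q0-b->q1 q1-a->q2 q1-b->q3 q2-a->q2 q2-b->q4 q3-a->q5 q3-b->q6 q4-a->q0 q4-b->q6 q5-a->q5 q5-b->q7 q6-a->q7 q6-b->q3 q7-a->q7 q7-b->q5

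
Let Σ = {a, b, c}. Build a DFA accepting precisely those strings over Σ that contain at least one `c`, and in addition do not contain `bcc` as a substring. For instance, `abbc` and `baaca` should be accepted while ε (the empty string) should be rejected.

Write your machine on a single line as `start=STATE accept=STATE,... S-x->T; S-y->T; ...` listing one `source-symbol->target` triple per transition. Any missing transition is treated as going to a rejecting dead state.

Run two small machines in parallel and take their product. One (3 states) tracks the count of `c`s, saturating at 2; the other (4 states) tracks partial matches of the forbidden pattern `bcc`. Each combined state is a pair, one component from each; accept when both components accept.
With 9 states:
        a   b   c  
>  q0   q0  q1  q2 
   q1   q0  q1  q3 
 * q2   q2  q4  q5 
 * q3   q2  q4  q6 
 * q4   q2  q4  q7 
 * q5   q5  q8  q5 
   q6   q6  q6  q6 
 * q7   q5  q8  q6 
 * q8   q5  q8  q7 
(> = start, * = accepting)

start=q0; accept=q2,q3,q4,q5,q7,q8; q0-a->q0; q0-b->q1; q0-c->q2; q1-a->q0; q1-b->q1; q1-c->q3; q2-a->q2; q2-b->q4; q2-c->q5; q3-a->q2; q3-b->q4; q3-c->q6; q4-a->q2; q4-b->q4; q4-c->q7; q5-a->q5; q5-b->q8; q5-c->q5; q6-a->q6; q6-b->q6; q6-c->q6; q7-a->q5; q7-b->q8; q7-c->q6; q8-a->q5; q8-b->q8; q8-c->q7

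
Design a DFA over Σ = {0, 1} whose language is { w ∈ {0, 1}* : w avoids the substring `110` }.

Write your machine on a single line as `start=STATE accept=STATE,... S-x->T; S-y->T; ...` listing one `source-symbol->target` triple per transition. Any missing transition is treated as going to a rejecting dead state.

start=q0; accept=q0,q1,q2; q0-0->q0; q0-1->q1; q1-0->q0; q1-1->q2; q2-0->q3; q2-1->q2; q3-0->q3; q3-1->q3

This is the complement of 'contains `110`'. Use the same substring-matching states — q0 through q3 holding how much of `110` has just been matched — but flip the accepting set: everything except the trap q3 accepts.
With 4 states:
        0   1  
>* q0   q0  q1 
 * q1   q0  q2 
 * q2   q3  q2 
   q3   q3  q3 
(> = start, * = accepting)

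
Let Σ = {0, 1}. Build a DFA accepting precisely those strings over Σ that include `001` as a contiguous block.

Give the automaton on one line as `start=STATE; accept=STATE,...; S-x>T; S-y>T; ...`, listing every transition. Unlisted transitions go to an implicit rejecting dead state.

States S0..S2 record the length of the longest prefix of `001` that matches the current input suffix. Reaching S3 means `001` has been seen, and we stay there forever. Accept from S3.
With 4 states:
        0   1  
>  S0   S1  S0 
   S1   S2  S0 
   S2   S2  S3 
 * S3   S3  S3 
(> = start, * = accepting)

start=S0; accept=S3; S0-0>S1; S0-1>S0; S1-0>S2; S1-1>S0; S2-0>S2; S2-1>S3; S3-0>S3; S3-1>S3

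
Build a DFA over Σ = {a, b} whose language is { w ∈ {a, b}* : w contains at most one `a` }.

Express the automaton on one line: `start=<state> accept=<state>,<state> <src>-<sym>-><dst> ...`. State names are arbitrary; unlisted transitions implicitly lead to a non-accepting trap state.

start=S0 accept=S0,S1 S0-a->S1 S0-b->S0 S1-a->S2 S1-b->S1 S2-a->S2 S2-b->S2

Count `a`s, saturating at 2: state S0 means no `a` yet, S1 means one `a` seen, S2 means more than one. Each `a` increments (capped at S2); other symbols loop. Accept from {S0, S1}.
3 states suffice.
        a   b  
>* S0   S1  S0 
 * S1   S2  S1 
   S2   S2  S2 
(> = start, * = accepting)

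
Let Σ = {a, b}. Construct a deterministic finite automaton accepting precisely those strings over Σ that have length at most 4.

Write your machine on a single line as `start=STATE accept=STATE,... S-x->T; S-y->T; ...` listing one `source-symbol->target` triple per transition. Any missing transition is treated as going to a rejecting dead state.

Count input length up to 5: every symbol moves from S0 toward S5, which means 'more than 4' and absorbs. Accept from {S0, S1, S2, S3, S4}.
6 states suffice.
        a   b  
>* S0   S1  S1 
 * S1   S2  S2 
 * S2   S3  S3 
 * S3   S4  S4 
 * S4   S5  S5 
   S5   S5  S5 
(> = start, * = accepting)

start=S0; accept=S0,S1,S2,S3,S4; S0-a->S1; S0-b->S1; S1-a->S2; S1-b->S2; S2-a->S3; S2-b->S3; S3-a->S4; S3-b->S4; S4-a->S5; S4-b->S5; S5-a->S5; S5-b->S5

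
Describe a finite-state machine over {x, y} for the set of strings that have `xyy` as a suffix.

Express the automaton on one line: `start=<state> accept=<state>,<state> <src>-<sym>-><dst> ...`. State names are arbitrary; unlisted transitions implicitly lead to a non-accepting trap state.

start=q0 accept=q3 q0-x->q1 q0-y->q0 q1-x->q1 q1-y->q2 q2-x->q1 q2-y->q3 q3-x->q1 q3-y->q0

Let each state record the length of the longest suffix of the input read so far that is also a prefix of `xyy`. q1 means the last symbol is `x`; q2 means the last 2 symbols are `xy`; q3 means the last 3 symbols are `xyy`. Accept only at q3, where the string currently ends in `xyy`.
4 states suffice.
        x   y  
>  q0   q1  q0 
   q1   q1  q2 
   q2   q1  q3 
 * q3   q1  q0 
(> = start, * = accepting)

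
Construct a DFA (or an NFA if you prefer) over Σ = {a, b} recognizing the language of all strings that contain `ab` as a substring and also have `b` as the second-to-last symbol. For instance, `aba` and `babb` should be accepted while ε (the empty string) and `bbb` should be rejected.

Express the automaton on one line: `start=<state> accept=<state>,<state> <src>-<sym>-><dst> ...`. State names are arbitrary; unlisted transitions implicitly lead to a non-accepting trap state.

Run two small machines in parallel and take their product. The first has 3 states tracking whether and how much of `ab` has been seen; the second has 7 states tracking the last 2 symbols read. A product state is a pair (one from each), accepting exactly when both do. Minimizing collapses redundant product states.
        a   b  
>  S0   S1  S0 
   S1   S1  S2 
   S2   S3  S4 
 * S3   S1  S2 
 * S4   S3  S4 
(> = start, * = accepting)

start=S0 accept=S3,S4 S0-a->S1 S0-b->S0 S1-a->S1 S1-b->S2 S2-a->S3 S2-b->S4 S3-a->S1 S3-b->S2 S4-a->S3 S4-b->S4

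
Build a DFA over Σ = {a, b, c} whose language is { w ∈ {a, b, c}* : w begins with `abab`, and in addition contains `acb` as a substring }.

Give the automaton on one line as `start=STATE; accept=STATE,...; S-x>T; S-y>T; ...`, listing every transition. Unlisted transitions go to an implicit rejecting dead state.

start=s0; accept=s11; s0-a>s1; s0-b>s2; s0-c>s2; s1-a>s3; s1-b>s4; s1-c>s5; s2-a>s3; s2-b>s2; s2-c>s2; s3-a>s3; s3-b>s2; s3-c>s5; s4-a>s6; s4-b>s2; s4-c>s2; s5-a>s3; s5-b>s7; s5-c>s2; s6-a>s3; s6-b>s8; s6-c>s5; s7-a>s7; s7-b>s7; s7-c>s7; s8-a>s9; s8-b>s8; s8-c>s8; s9-a>s9; s9-b>s8; s9-c>s10; s10-a>s9; s10-b>s11; s10-c>s8; s11-a>s11; s11-b>s11; s11-c>s11

Handle the two conditions separately and then intersect. One (6 states) tracks whether the input so far still matches the prefix `abab`; the other (4 states) tracks whether and how much of `acb` has been seen. Each combined state is a pair, one component from each; accept when both components accept.
With 12 states:
          a    b    c  
>  s0     s1   s2   s2 
   s1     s3   s4   s5 
   s2     s3   s2   s2 
   s3     s3   s2   s5 
   s4     s6   s2   s2 
   s5     s3   s7   s2 
   s6     s3   s8   s5 
   s7     s7   s7   s7 
   s8     s9   s8   s8 
   s9     s9   s8  s10 
   s10    s9  s11   s8 
 * s11   s11  s11  s11 
(> = start, * = accepting)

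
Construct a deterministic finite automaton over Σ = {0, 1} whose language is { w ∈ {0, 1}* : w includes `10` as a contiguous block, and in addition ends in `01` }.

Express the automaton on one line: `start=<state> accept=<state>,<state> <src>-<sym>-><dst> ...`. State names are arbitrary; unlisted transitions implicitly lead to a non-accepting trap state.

start=S0 accept=S3 S0-0->S0 S0-1->S1 S1-0->S2 S1-1->S1 S2-0->S2 S2-1->S3 S3-0->S2 S3-1->S1

Handle the two conditions separately and then intersect. The first has 3 states tracking whether and how much of `10` has been seen; the second has 3 states tracking how much of the suffix `01` has currently been matched. A product state is a pair (one from each), accepting exactly when both do. Equivalent product states are then merged.
        0   1  
>  S0   S0  S1 
   S1   S2  S1 
   S2   S2  S3 
 * S3   S2  S1 
(> = start, * = accepting)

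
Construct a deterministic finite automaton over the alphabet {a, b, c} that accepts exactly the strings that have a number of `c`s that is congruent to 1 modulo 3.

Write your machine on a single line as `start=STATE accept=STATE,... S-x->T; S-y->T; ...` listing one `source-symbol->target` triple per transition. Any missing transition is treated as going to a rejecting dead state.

The only thing that matters is how many `c`s have appeared, reduced mod 3. Use one state per residue: q0 for 0, …, q2 for 2. Reading `c` moves to the next residue; anything else stays put. q1 is accepting.
        a   b   c  
>  q0   q0  q0  q1 
 * q1   q1  q1  q2 
   q2   q2  q2  q0 
(> = start, * = accepting)

start=q0; accept=q1; q0-a->q0; q0-b->q0; q0-c->q1; q1-a->q1; q1-b->q1; q1-c->q2; q2-a->q2; q2-b->q2; q2-c->q0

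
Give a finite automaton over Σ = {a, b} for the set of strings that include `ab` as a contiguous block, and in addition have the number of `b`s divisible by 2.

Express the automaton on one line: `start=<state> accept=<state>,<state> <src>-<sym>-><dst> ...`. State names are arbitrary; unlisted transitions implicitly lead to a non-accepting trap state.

Build one automaton per condition and run them in lockstep. One (3 states) tracks whether and how much of `ab` has been seen; the other (2 states) tracks the count of `b`s modulo 2. Each combined state is a pair, one component from each; accept when both components accept. Minimizing collapses redundant product states.
        a   b  
>  S0   S1  S2 
   S1   S1  S3 
   S2   S3  S0 
   S3   S3  S4 
 * S4   S4  S3 
(> = start, * = accepting)

start=S0 accept=S4 S0-a->S1 S0-b->S2 S1-a->S1 S1-b->S3 S2-a->S3 S2-b->S0 S3-a->S3 S3-b->S4 S4-a->S4 S4-b->S3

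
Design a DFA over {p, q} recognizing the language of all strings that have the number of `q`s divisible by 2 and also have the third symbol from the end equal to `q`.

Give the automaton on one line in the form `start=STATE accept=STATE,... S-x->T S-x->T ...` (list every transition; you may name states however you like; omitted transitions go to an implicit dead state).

Run two small machines in parallel and take their product. One (2 states) tracks the count of `q`s modulo 2; the other (15 states) tracks the last 3 symbols read. Each combined state is a pair, one component from each; accept when both components accept.
With 23 states:
       p  q 
>  A   B  C 
   B   D  E 
   C   F  G 
   D   H  I 
   E   J  K 
   F   L  M 
   G   N  O 
   H   H  I 
   I   J  K 
   J   L  M 
   K   N  O 
   L   P  Q 
 * M   R  S 
 * N   T  U 
   O   V  W 
   P   P  Q 
   Q   R  S 
   R   T  U 
   S   V  W 
 * T   H  I 
   U   J  K 
   V   L  M 
 * W   N  O 
(> = start, * = accepting)

start=A accept=M,N,T,W A-p->B A-q->C B-p->D B-q->E C-p->F C-q->G D-p->H D-q->I E-p->J E-q->K F-p->L F-q->M G-p->N G-q->O H-p->H H-q->I I-p->J I-q->K J-p->L J-q->M K-p->N K-q->O L-p->P L-q->Q M-p->R M-q->S N-p->T N-q->U O-p->V O-q->W P-p->P P-q->Q Q-p->R Q-q->S R-p->T R-q->U S-p->V S-q->W T-p->H T-q->I U-p->J U-q->K V-p->L V-q->M W-p->N W-q->O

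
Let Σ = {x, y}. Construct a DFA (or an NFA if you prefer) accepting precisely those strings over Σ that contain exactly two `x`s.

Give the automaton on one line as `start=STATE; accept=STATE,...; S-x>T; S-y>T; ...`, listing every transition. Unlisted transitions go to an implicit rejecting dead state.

start=q0; accept=q2; q0-x>q1; q0-y>q0; q1-x>q2; q1-y>q1; q2-x>q3; q2-y>q2; q3-x>q3; q3-y>q3

Count `x`s, saturating at 3: states q0 through q2 mean 0 through 2 `x`s seen; q3 means more than 2. Each `x` increments (capped at q3); other symbols loop. Accept from {q2}.
        x   y  
>  q0   q1  q0 
   q1   q2  q1 
 * q2   q3  q2 
   q3   q3  q3 
(> = start, * = accepting)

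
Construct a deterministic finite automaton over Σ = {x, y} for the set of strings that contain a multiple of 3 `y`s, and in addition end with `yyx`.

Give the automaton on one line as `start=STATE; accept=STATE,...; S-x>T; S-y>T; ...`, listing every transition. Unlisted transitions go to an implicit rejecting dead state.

start=S0; accept=S9; S0-x>S0; S0-y>S1; S1-x>S2; S1-y>S3; S2-x>S2; S2-y>S4; S3-x>S5; S3-y>S6; S4-x>S7; S4-y>S6; S5-x>S7; S5-y>S8; S6-x>S9; S6-y>S10; S7-x>S7; S7-y>S8; S8-x>S0; S8-y>S10; S9-x>S0; S9-y>S1; S10-x>S11; S10-y>S3; S11-x>S2; S11-y>S4

Run two small machines in parallel and take their product. The first has 3 states tracking the count of `y`s modulo 3; the second has 4 states tracking how much of the suffix `yyx` has currently been matched. A product state is a pair (one from each), accepting exactly when both do.
          x    y  
>  S0     S0   S1 
   S1     S2   S3 
   S2     S2   S4 
   S3     S5   S6 
   S4     S7   S6 
   S5     S7   S8 
   S6     S9  S10 
   S7     S7   S8 
   S8     S0  S10 
 * S9     S0   S1 
   S10   S11   S3 
   S11    S2   S4 
(> = start, * = accepting)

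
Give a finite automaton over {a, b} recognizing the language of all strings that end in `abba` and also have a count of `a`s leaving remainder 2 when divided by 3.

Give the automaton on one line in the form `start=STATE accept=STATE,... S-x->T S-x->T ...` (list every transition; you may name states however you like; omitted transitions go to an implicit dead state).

Build one automaton per condition and run them in lockstep. The first has 5 states tracking how much of the suffix `abba` has currently been matched; the second has 3 states tracking the count of `a`s modulo 3. A product state is a pair (one from each), accepting exactly when both do.
          a    b  
>  q0     q1   q0 
   q1     q2   q3 
   q2     q4   q5 
   q3     q2   q6 
   q4     q1   q7 
   q5     q4   q8 
   q6     q9  q10 
   q7     q1  q11 
   q8    q12  q13 
 * q9     q4   q5 
   q10    q2  q10 
   q11   q14   q0 
   q12    q1   q7 
   q13    q4  q13 
   q14    q2   q3 
(> = start, * = accepting)

start=q0 accept=q9 q0-a->q1 q0-b->q0 q1-a->q2 q1-b->q3 q2-a->q4 q2-b->q5 q3-a->q2 q3-b->q6 q4-a->q1 q4-b->q7 q5-a->q4 q5-b->q8 q6-a->q9 q6-b->q10 q7-a->q1 q7-b->q11 q8-a->q12 q8-b->q13 q9-a->q4 q9-b->q5 q10-a->q2 q10-b->q10 q11-a->q14 q11-b->q0 q12-a->q1 q12-b->q7 q13-a->q4 q13-b->q13 q14-a->q2 q14-b->q3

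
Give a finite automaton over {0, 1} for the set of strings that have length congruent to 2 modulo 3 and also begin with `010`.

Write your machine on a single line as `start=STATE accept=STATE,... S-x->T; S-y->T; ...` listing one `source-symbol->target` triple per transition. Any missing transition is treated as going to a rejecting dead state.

Handle the two conditions separately and then intersect. The first has 3 states tracking the input length modulo 3; the second has 5 states tracking whether the input so far still matches the prefix `010`. A product state is a pair (one from each), accepting exactly when both do. Minimizing collapses redundant product states.
A 7-state machine:
        0   1  
>  S0   S1  S2 
   S1   S2  S3 
   S2   S2  S2 
   S3   S4  S2 
   S4   S5  S5 
   S5   S6  S6 
 * S6   S4  S4 
(> = start, * = accepting)

start=S0; accept=S6; S0-0->S1; S0-1->S2; S1-0->S2; S1-1->S3; S2-0->S2; S2-1->S2; S3-0->S4; S3-1->S2; S4-0->S5; S4-1->S5; S5-0->S6; S5-1->S6; S6-0->S4; S6-1->S4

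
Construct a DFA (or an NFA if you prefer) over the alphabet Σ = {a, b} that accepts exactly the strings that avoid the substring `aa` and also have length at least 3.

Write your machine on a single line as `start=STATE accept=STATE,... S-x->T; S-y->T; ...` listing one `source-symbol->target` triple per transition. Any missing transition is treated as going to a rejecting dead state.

Handle the two conditions separately and then intersect. The first has 3 states tracking partial matches of the forbidden pattern `aa`; the second has 5 states tracking the input length, saturating at 4. A product state is a pair (one from each), accepting exactly when both do.
12 states suffice.
          a    b  
>  s0     s1   s2 
   s1     s3   s4 
   s2     s5   s4 
   s3     s6   s6 
   s4     s7   s8 
   s5     s6   s8 
   s6     s9   s9 
 * s7     s9  s10 
 * s8    s11  s10 
   s9     s9   s9 
 * s10   s11  s10 
 * s11    s9  s10 
(> = start, * = accepting)

start=s0; accept=s7,s8,s10,s11; s0-a->s1; s0-b->s2; s1-a->s3; s1-b->s4; s2-a->s5; s2-b->s4; s3-a->s6; s3-b->s6; s4-a->s7; s4-b->s8; s5-a->s6; s5-b->s8; s6-a->s9; s6-b->s9; s7-a->s9; s7-b->s10; s8-a->s11; s8-b->s10; s9-a->s9; s9-b->s9; s10-a->s11; s10-b->s10; s11-a->s9; s11-b->s10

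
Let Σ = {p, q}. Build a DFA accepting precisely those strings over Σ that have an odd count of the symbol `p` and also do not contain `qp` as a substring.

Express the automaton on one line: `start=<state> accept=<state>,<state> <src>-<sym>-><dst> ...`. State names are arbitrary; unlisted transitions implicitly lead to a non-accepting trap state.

start=s0 accept=s1,s3 s0-p->s1 s0-q->s2 s1-p->s0 s1-q->s3 s2-p->s2 s2-q->s2 s3-p->s2 s3-q->s3

Build one automaton per condition and run them in lockstep. One (2 states) tracks the count of `p`s modulo 2; the other (3 states) tracks partial matches of the forbidden pattern `qp`. Each combined state is a pair, one component from each; accept when both components accept. After merging equivalent states the machine shrinks.
4 states suffice.
        p   q  
>  s0   s1  s2 
 * s1   s0  s3 
   s2   s2  s2 
 * s3   s2  s3 
(> = start, * = accepting)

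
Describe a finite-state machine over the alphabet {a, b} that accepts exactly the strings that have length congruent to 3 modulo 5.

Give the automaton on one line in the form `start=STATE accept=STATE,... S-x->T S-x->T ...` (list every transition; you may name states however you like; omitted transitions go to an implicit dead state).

start=q0 accept=q3 q0-a->q1 q0-b->q1 q1-a->q2 q1-b->q2 q2-a->q3 q2-b->q3 q3-a->q4 q3-b->q4 q4-a->q0 q4-b->q0

Count input length modulo 5: every symbol advances one step around the cycle q0 → q1 → q2 → q3 → q4 → q0. Accept at q3.
A 5-state machine:
        a   b  
>  q0   q1  q1 
   q1   q2  q2 
   q2   q3  q3 
 * q3   q4  q4 
   q4   q0  q0 
(> = start, * = accepting)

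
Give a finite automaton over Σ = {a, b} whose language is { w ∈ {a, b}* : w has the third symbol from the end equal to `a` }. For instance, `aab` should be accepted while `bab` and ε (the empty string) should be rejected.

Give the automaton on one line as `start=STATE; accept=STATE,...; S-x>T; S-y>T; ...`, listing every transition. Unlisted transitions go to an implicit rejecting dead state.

start=S0; accept=S7,S8,S9,S10; S0-a>S1; S0-b>S2; S1-a>S3; S1-b>S4; S2-a>S5; S2-b>S6; S3-a>S7; S3-b>S8; S4-a>S9; S4-b>S10; S5-a>S11; S5-b>S12; S6-a>S13; S6-b>S14; S7-a>S7; S7-b>S8; S8-a>S9; S8-b>S10; S9-a>S11; S9-b>S12; S10-a>S13; S10-b>S14; S11-a>S7; S11-b>S8; S12-a>S9; S12-b>S10; S13-a>S11; S13-b>S12; S14-a>S13; S14-b>S14

Because acceptance depends on a position counted from the end, the machine has to buffer the most recent 3 symbols. Make each state the string of the last up-to-3 symbols read; on input `x` shift the window left and append `x`. Accept when the buffered window has length 3 and begins with `a`.
15 states suffice.
          a    b  
>  S0     S1   S2 
   S1     S3   S4 
   S2     S5   S6 
   S3     S7   S8 
   S4     S9  S10 
   S5    S11  S12 
   S6    S13  S14 
 * S7     S7   S8 
 * S8     S9  S10 
 * S9    S11  S12 
 * S10   S13  S14 
   S11    S7   S8 
   S12    S9  S10 
   S13   S11  S12 
   S14   S13  S14 
(> = start, * = accepting)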